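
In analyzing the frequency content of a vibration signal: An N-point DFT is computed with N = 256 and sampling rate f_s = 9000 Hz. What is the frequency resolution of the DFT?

DFT frequency resolution = f_s / N
= 9000 / 256 = 1125/32 Hz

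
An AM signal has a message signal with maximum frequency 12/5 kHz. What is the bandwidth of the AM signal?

In AM (double-sideband), the bandwidth is twice the message frequency.
BW = 2 * f_m = 2 * 12/5 kHz = 24/5 kHz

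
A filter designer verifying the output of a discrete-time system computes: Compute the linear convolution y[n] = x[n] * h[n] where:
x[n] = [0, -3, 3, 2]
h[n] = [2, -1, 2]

y[n] = sum_k x[k]*h[n-k]. Output length = len(x) + len(h) - 1 = 4 + 3 - 1 = 6.
y[0] = 0*2 = 0
y[1] = -3*2 + 0*-1 = -6
y[2] = 3*2 + -3*-1 + 0*2 = 9
y[3] = 2*2 + 3*-1 + -3*2 = -5
y[4] = 2*-1 + 3*2 = 4
y[5] = 2*2 = 4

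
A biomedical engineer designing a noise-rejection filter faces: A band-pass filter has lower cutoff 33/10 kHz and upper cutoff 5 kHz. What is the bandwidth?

Bandwidth = f_high - f_low
= 5 kHz - 33/10 kHz = 17/10 kHz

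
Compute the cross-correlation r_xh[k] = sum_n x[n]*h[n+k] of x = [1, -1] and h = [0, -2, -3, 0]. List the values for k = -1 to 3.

Both sequences indexed from 0 and zero outside their support.
Lags with overlap: k = -1 to 3.
  r_xh[-1] = x[1]*h[0] = 0
  r_xh[0] = x[0]*h[0] + x[1]*h[1] = 2
  r_xh[1] = x[0]*h[1] + x[1]*h[2] = 1
  r_xh[2] = x[0]*h[2] + x[1]*h[3] = -3
  r_xh[3] = x[0]*h[3] = 0
r_xh = [0, 2, 1, -3, 0] (for k = -1, ..., 3)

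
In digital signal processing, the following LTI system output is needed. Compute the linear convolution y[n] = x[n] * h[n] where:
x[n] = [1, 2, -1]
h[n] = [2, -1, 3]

y[n] = sum_k x[k]*h[n-k]. Output length = len(x) + len(h) - 1 = 3 + 3 - 1 = 5.
y[0] = 1*2 = 2
y[1] = 2*2 + 1*-1 = 3
y[2] = -1*2 + 2*-1 + 1*3 = -1
y[3] = -1*-1 + 2*3 = 7
y[4] = -1*3 = -3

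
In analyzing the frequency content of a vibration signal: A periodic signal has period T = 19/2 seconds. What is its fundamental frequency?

The fundamental frequency is the reciprocal of the period.
f = 1/T = 1/(19/2) = 2/19 Hz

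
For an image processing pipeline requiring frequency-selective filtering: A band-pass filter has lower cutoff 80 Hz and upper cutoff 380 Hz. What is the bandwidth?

Bandwidth = f_high - f_low
= 380 Hz - 80 Hz = 300 Hz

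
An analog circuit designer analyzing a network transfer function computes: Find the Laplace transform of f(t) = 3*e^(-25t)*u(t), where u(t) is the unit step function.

Standard Laplace transform pair:
e^(-at)*u(t) <-> 1/(s+a)
With a = 25: L{3*e^(-25t)*u(t)} = 3/(s+25), ROC: Re(s) > -25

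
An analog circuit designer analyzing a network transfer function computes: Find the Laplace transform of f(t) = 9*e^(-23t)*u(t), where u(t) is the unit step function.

Standard Laplace transform pair:
e^(-at)*u(t) <-> 1/(s+a)
With a = 23: L{9*e^(-23t)*u(t)} = 9/(s+23), ROC: Re(s) > -23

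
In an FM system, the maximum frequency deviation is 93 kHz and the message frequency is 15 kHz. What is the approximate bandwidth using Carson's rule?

Carson's rule: BW = 2*(delta_f + f_m)
= 2*(93 + 15) kHz = 216 kHz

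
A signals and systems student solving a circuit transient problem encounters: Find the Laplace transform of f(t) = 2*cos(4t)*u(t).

Standard pair: cos(wt)*u(t) <-> s/(s^2+w^2)
With w = 4: L{2*cos(4t)*u(t)} = 2s/(s^2+16)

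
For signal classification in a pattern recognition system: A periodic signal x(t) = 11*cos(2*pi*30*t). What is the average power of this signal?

Average power of A*cos(wt) is A^2/2.
P = 11^2 / 2 = 121/2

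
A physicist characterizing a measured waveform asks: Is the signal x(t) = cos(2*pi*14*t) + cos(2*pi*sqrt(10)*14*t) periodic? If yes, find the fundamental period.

f1 = 14 Hz, f2 = 14*sqrt(10) Hz
Ratio f2/f1 = sqrt(10), which is irrational.
Since the frequency ratio is irrational, no common period exists.
The signal is not periodic.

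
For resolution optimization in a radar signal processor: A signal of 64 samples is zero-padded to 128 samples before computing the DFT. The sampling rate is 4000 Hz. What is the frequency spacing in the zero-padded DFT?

Original DFT: N = 64, resolution = f_s/N = 4000/64 = 125/2 Hz
Zero-padded DFT: N = 128, resolution = f_s/N = 4000/128 = 125/4 Hz
Zero-padding interpolates the spectrum (finer frequency grid)
but does NOT improve the true spectral resolution (ability to resolve close frequencies).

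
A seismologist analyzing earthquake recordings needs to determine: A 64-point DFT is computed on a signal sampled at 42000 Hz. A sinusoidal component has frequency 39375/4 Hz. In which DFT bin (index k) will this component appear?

DFT frequency resolution = f_s/N = 42000/64 = 2625/4 Hz
Bin index k = f_signal / resolution = 39375/4 / 2625/4 = 15
The signal frequency 39375/4 Hz falls in DFT bin k = 15.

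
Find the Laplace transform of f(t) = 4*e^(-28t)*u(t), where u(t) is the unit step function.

Standard Laplace transform pair:
e^(-at)*u(t) <-> 1/(s+a)
With a = 28: L{4*e^(-28t)*u(t)} = 4/(s+28), ROC: Re(s) > -28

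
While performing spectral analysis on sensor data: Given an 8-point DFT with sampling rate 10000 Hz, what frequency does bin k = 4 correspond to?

The frequency of DFT bin k is: f_k = k * f_s / N
f_4 = 4 * 10000 / 8 = 5000 Hz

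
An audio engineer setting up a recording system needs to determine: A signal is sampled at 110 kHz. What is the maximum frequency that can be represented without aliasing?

The maximum frequency that can be represented without aliasing
is the Nyquist frequency: f_max = f_s / 2 = 110 kHz / 2 = 55 kHz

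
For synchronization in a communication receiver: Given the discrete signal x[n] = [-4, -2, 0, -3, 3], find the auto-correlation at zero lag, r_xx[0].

The auto-correlation at zero lag r_xx[0] equals the signal energy.
r_xx[0] = sum of x[n]^2 = (-4)^2 + (-2)^2 + 0^2 + (-3)^2 + 3^2
= 16 + 4 + 0 + 9 + 9 = 38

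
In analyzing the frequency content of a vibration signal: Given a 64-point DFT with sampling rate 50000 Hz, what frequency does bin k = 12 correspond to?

The frequency of DFT bin k is: f_k = k * f_s / N
f_12 = 12 * 50000 / 64 = 9375 Hz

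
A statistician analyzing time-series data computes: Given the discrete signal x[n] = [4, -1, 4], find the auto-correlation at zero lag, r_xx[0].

The auto-correlation at zero lag r_xx[0] equals the signal energy.
r_xx[0] = sum of x[n]^2 = 4^2 + (-1)^2 + 4^2
= 16 + 1 + 16 = 33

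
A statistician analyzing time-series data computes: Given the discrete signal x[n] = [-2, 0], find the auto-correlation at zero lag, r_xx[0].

The auto-correlation at zero lag r_xx[0] equals the signal energy.
r_xx[0] = sum of x[n]^2 = (-2)^2 + 0^2
= 4 + 0 = 4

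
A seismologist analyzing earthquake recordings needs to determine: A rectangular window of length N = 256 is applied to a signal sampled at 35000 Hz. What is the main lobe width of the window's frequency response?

For a rectangular window of length N,
the main lobe width in frequency is 2*f_s/N.
= 2*35000/256 = 4375/16 Hz
This determines the minimum frequency separation for resolving two sinusoids.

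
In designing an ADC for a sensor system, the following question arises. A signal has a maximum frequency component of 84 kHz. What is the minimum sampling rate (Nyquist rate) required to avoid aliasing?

By the Nyquist-Shannon sampling theorem,
the minimum sampling rate (Nyquist rate) must be at least 2 * f_max.
Nyquist rate = 2 * 84 kHz = 168 kHz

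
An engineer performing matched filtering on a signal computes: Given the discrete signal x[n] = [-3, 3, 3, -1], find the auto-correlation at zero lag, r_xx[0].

The auto-correlation at zero lag r_xx[0] equals the signal energy.
r_xx[0] = sum of x[n]^2 = (-3)^2 + 3^2 + 3^2 + (-1)^2
= 9 + 9 + 9 + 1 = 28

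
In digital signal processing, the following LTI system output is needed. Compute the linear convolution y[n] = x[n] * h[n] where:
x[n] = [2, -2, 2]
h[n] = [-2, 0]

y[n] = sum_k x[k]*h[n-k]. Output length = len(x) + len(h) - 1 = 3 + 2 - 1 = 4.
y[0] = 2*-2 = -4
y[1] = -2*-2 + 2*0 = 4
y[2] = 2*-2 + -2*0 = -4
y[3] = 2*0 = 0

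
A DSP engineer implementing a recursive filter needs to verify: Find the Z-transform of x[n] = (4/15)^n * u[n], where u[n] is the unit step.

The Z-transform of a^n * u[n] is z/(z-a) for |z| > |a|.
Here a = 4/15, so X(z) = z/(z - (4/15)) = 15z/(15z - 4)
ROC: |z| > 4/15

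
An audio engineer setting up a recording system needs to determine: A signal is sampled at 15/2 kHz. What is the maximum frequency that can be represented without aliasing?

The maximum frequency that can be represented without aliasing
is the Nyquist frequency: f_max = f_s / 2 = 15/2 kHz / 2 = 15/4 kHz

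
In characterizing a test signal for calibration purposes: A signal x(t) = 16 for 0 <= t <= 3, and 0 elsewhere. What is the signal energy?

Energy = integral of |x(t)|^2 dt over the signal duration
= 16^2 * 3 = 256 * 3 = 768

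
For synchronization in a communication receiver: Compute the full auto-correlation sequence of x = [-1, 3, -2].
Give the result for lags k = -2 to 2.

r_xx[k] = sum_m x[m]*x[m+k], indexed from 0, for k = -2 to 2:
  r_xx[-2] = x[2]*x[0] = 2
  r_xx[-1] = x[1]*x[0] + x[2]*x[1] = -9
  r_xx[0] = x[0]*x[0] + x[1]*x[1] + x[2]*x[2] = 14
  r_xx[1] = x[0]*x[1] + x[1]*x[2] = -9
  r_xx[2] = x[0]*x[2] = 2
r_xx = [2, -9, 14, -9, 2]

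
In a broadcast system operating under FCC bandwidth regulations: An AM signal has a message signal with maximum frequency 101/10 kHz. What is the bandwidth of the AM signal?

In AM (double-sideband), the bandwidth is twice the message frequency.
BW = 2 * f_m = 2 * 101/10 kHz = 101/5 kHz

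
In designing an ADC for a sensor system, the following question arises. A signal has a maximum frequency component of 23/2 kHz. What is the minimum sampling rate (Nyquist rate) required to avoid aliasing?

By the Nyquist-Shannon sampling theorem,
the minimum sampling rate (Nyquist rate) must be at least 2 * f_max.
Nyquist rate = 2 * 23/2 kHz = 23 kHz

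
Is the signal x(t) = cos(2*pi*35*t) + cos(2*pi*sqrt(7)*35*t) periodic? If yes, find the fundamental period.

f1 = 35 Hz, f2 = 35*sqrt(7) Hz
Ratio f2/f1 = sqrt(7), which is irrational.
Since the frequency ratio is irrational, no common period exists.
The signal is not periodic.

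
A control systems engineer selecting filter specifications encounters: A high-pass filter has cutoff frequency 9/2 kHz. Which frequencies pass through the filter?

A high-pass filter passes all frequencies above the cutoff frequency 9/2 kHz and attenuates lower frequencies.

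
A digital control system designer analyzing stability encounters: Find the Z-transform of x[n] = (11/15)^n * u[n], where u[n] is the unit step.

The Z-transform of a^n * u[n] is z/(z-a) for |z| > |a|.
Here a = 11/15, so X(z) = z/(z - (11/15)) = 15z/(15z - 11)
ROC: |z| > 11/15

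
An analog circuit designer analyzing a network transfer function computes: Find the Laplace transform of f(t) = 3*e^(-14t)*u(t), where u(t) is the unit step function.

Standard Laplace transform pair:
e^(-at)*u(t) <-> 1/(s+a)
With a = 14: L{3*e^(-14t)*u(t)} = 3/(s+14), ROC: Re(s) > -14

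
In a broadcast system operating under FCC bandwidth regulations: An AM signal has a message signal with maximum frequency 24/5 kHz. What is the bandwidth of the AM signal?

In AM (double-sideband), the bandwidth is twice the message frequency.
BW = 2 * f_m = 2 * 24/5 kHz = 48/5 kHz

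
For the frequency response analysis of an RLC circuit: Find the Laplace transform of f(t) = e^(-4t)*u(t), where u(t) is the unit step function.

Standard Laplace transform pair:
e^(-at)*u(t) <-> 1/(s+a)
With a = 4: L{e^(-4t)*u(t)} = 1/(s+4), ROC: Re(s) > -4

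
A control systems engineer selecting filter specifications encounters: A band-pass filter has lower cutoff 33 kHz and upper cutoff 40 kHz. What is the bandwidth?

Bandwidth = f_high - f_low
= 40 kHz - 33 kHz = 7 kHz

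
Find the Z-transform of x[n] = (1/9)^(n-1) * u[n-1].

Time-shifting property: if X(z) = Z{x[n]}, then Z{x[n-d]} = z^(-d) * X(z)
X(z) = z/(z - 1/9) for x[n] = (1/9)^n * u[n]
Z{x[n-1]} = z^(-1) * z/(z - 1/9) = 1/(z - 1/9)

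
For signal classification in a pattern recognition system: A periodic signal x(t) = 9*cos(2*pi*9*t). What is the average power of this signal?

Average power of A*cos(wt) is A^2/2.
P = 9^2 / 2 = 81/2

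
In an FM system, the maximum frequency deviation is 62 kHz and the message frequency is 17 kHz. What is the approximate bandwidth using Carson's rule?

Carson's rule: BW = 2*(delta_f + f_m)
= 2*(62 + 17) kHz = 158 kHz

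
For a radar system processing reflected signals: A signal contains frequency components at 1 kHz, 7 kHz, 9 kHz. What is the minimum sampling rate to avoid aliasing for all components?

The highest frequency component is f_max = 9 kHz.
Nyquist rate = 2 * f_max = 2 * 9 kHz = 18 kHz.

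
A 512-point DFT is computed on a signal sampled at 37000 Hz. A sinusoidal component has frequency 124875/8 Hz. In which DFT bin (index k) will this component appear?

DFT frequency resolution = f_s/N = 37000/512 = 4625/64 Hz
Bin index k = f_signal / resolution = 124875/8 / 4625/64 = 216
The signal frequency 124875/8 Hz falls in DFT bin k = 216.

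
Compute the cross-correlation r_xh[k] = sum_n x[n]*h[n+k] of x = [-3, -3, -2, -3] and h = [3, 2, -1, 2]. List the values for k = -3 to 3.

Both sequences indexed from 0 and zero outside their support.
Lags with overlap: k = -3 to 3.
  r_xh[-3] = x[3]*h[0] = -9
  r_xh[-2] = x[2]*h[0] + x[3]*h[1] = -12
  r_xh[-1] = x[1]*h[0] + x[2]*h[1] + x[3]*h[2] = -10
  r_xh[0] = x[0]*h[0] + x[1]*h[1] + x[2]*h[2] + x[3]*h[3] = -19
  r_xh[1] = x[0]*h[1] + x[1]*h[2] + x[2]*h[3] = -7
  r_xh[2] = x[0]*h[2] + x[1]*h[3] = -3
  r_xh[3] = x[0]*h[3] = -6
r_xh = [-9, -12, -10, -19, -7, -3, -6] (for k = -3, ..., 3)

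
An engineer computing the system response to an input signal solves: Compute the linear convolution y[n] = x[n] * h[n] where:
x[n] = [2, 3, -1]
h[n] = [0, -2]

y[n] = sum_k x[k]*h[n-k]. Output length = len(x) + len(h) - 1 = 3 + 2 - 1 = 4.
y[0] = 2*0 = 0
y[1] = 3*0 + 2*-2 = -4
y[2] = -1*0 + 3*-2 = -6
y[3] = -1*-2 = 2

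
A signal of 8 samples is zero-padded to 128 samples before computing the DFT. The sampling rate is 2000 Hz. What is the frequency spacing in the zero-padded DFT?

Original DFT: N = 8, resolution = f_s/N = 2000/8 = 250 Hz
Zero-padded DFT: N = 128, resolution = f_s/N = 2000/128 = 125/8 Hz
Zero-padding interpolates the spectrum (finer frequency grid)
but does NOT improve the true spectral resolution (ability to resolve close frequencies).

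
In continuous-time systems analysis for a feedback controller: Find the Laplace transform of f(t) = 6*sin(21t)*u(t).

Standard pair: sin(wt)*u(t) <-> w/(s^2+w^2)
With w = 21: L{6*sin(21t)*u(t)} = 126/(s^2+441)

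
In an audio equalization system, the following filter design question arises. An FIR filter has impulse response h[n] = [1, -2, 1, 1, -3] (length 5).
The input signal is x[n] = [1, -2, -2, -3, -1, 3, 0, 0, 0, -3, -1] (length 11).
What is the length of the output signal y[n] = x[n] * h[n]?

For linear convolution, the output length is:
len(y) = len(x) + len(h) - 1 = 11 + 5 - 1 = 15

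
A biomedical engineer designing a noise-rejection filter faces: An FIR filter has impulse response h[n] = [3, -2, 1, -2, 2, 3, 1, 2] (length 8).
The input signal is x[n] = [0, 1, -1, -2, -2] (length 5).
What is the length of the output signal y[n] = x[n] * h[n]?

For linear convolution, the output length is:
len(y) = len(x) + len(h) - 1 = 5 + 8 - 1 = 12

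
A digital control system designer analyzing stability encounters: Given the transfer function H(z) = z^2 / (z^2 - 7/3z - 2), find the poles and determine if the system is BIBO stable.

Poles are roots of the denominator: z^2 - 7/3z - 2 = 0.
Quadratic formula: z = [-(-7/3) +/- sqrt((-7/3)^2 - 4*(-2))] / 2
Discriminant = 49/9 + 8 = 121/9; sqrt = 11/3.
z = (7/3 +/- 11/3) / 2 => z = 3 or z = -2/3.
|p1| = 3, |p2| = 2/3.
For BIBO stability, all poles must lie inside the unit circle (|p| < 1).
System is UNSTABLE since at least one |p| >= 1.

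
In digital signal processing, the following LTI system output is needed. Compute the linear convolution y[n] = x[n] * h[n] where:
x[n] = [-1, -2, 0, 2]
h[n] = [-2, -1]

y[n] = sum_k x[k]*h[n-k]. Output length = len(x) + len(h) - 1 = 4 + 2 - 1 = 5.
y[0] = -1*-2 = 2
y[1] = -2*-2 + -1*-1 = 5
y[2] = 0*-2 + -2*-1 = 2
y[3] = 2*-2 + 0*-1 = -4
y[4] = 2*-1 = -2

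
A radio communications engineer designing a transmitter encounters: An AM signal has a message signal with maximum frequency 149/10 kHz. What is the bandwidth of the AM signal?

In AM (double-sideband), the bandwidth is twice the message frequency.
BW = 2 * f_m = 2 * 149/10 kHz = 149/5 kHz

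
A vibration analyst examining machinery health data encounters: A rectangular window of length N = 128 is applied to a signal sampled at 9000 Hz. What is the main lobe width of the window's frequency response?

For a rectangular window of length N,
the main lobe width in frequency is 2*f_s/N.
= 2*9000/128 = 1125/8 Hz
This determines the minimum frequency separation for resolving two sinusoids.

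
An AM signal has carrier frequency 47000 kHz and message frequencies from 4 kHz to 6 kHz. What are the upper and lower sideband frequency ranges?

Upper sideband (USB) = fc + [fm_low, fm_high] = 47000 + [4, 6] = [47004, 47006] kHz
Lower sideband (LSB) = fc - [fm_high, fm_low] = 47000 - [6, 4] = [46994, 46996] kHz
Total occupied spectrum: 46994 kHz to 47006 kHz (plus carrier at 47000 kHz)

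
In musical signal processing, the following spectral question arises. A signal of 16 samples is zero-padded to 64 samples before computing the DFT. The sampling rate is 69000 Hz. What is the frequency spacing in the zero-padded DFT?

Original DFT: N = 16, resolution = f_s/N = 69000/16 = 8625/2 Hz
Zero-padded DFT: N = 64, resolution = f_s/N = 69000/64 = 8625/8 Hz
Zero-padding interpolates the spectrum (finer frequency grid)
but does NOT improve the true spectral resolution (ability to resolve close frequencies).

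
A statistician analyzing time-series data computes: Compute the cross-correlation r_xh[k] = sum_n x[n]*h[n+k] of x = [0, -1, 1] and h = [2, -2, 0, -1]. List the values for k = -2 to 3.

Both sequences indexed from 0 and zero outside their support.
Lags with overlap: k = -2 to 3.
  r_xh[-2] = x[2]*h[0] = 2
  r_xh[-1] = x[1]*h[0] + x[2]*h[1] = -4
  r_xh[0] = x[0]*h[0] + x[1]*h[1] + x[2]*h[2] = 2
  r_xh[1] = x[0]*h[1] + x[1]*h[2] + x[2]*h[3] = -1
  r_xh[2] = x[0]*h[2] + x[1]*h[3] = 1
  r_xh[3] = x[0]*h[3] = 0
r_xh = [2, -4, 2, -1, 1, 0] (for k = -2, ..., 3)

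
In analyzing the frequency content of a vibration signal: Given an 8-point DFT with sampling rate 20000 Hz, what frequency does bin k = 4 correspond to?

The frequency of DFT bin k is: f_k = k * f_s / N
f_4 = 4 * 20000 / 8 = 10000 Hz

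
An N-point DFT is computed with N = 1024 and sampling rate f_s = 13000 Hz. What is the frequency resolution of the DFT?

DFT frequency resolution = f_s / N
= 13000 / 1024 = 1625/128 Hz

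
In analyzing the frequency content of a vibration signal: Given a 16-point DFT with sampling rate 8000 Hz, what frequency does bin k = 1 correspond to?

The frequency of DFT bin k is: f_k = k * f_s / N
f_1 = 1 * 8000 / 16 = 500 Hz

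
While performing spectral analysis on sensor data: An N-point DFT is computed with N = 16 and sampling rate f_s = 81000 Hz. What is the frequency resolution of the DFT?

DFT frequency resolution = f_s / N
= 81000 / 16 = 10125/2 Hz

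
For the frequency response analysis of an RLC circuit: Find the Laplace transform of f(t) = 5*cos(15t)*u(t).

Standard pair: cos(wt)*u(t) <-> s/(s^2+w^2)
With w = 15: L{5*cos(15t)*u(t)} = 5s/(s^2+225)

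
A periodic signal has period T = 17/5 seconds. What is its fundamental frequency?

The fundamental frequency is the reciprocal of the period.
f = 1/T = 1/(17/5) = 5/17 Hz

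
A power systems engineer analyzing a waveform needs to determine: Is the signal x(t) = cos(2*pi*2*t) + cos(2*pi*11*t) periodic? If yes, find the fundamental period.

f1 = 2 Hz, f2 = 11 Hz
Period T1 = 1/2, T2 = 1/11
Ratio T1/T2 = 11/2, which is rational.
The signal is periodic with fundamental period T = 1/GCD(2,11) = 1 s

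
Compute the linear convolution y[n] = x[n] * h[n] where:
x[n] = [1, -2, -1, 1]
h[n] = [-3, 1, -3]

y[n] = sum_k x[k]*h[n-k]. Output length = len(x) + len(h) - 1 = 4 + 3 - 1 = 6.
y[0] = 1*-3 = -3
y[1] = -2*-3 + 1*1 = 7
y[2] = -1*-3 + -2*1 + 1*-3 = -2
y[3] = 1*-3 + -1*1 + -2*-3 = 2
y[4] = 1*1 + -1*-3 = 4
y[5] = 1*-3 = -3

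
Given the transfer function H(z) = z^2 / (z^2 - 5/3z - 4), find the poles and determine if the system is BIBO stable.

Poles are roots of the denominator: z^2 - 5/3z - 4 = 0.
Quadratic formula: z = [-(-5/3) +/- sqrt((-5/3)^2 - 4*(-4))] / 2
Discriminant = 25/9 + 16 = 169/9; sqrt = 13/3.
z = (5/3 +/- 13/3) / 2 => z = 3 or z = -4/3.
|p1| = 3, |p2| = 4/3.
For BIBO stability, all poles must lie inside the unit circle (|p| < 1).
System is UNSTABLE since at least one |p| >= 1.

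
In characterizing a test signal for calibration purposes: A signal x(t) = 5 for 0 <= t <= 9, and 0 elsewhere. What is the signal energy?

Energy = integral of |x(t)|^2 dt over the signal duration
= 5^2 * 9 = 25 * 9 = 225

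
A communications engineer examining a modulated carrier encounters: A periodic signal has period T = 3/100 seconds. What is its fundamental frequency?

The fundamental frequency is the reciprocal of the period.
f = 1/T = 1/(3/100) = 100/3 Hz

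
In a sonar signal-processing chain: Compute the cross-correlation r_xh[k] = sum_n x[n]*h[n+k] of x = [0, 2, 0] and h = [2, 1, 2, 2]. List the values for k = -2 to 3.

Both sequences indexed from 0 and zero outside their support.
Lags with overlap: k = -2 to 3.
  r_xh[-2] = x[2]*h[0] = 0
  r_xh[-1] = x[1]*h[0] + x[2]*h[1] = 4
  r_xh[0] = x[0]*h[0] + x[1]*h[1] + x[2]*h[2] = 2
  r_xh[1] = x[0]*h[1] + x[1]*h[2] + x[2]*h[3] = 4
  r_xh[2] = x[0]*h[2] + x[1]*h[3] = 4
  r_xh[3] = x[0]*h[3] = 0
r_xh = [0, 4, 2, 4, 4, 0] (for k = -2, ..., 3)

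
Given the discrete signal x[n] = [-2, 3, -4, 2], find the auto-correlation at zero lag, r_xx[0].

The auto-correlation at zero lag r_xx[0] equals the signal energy.
r_xx[0] = sum of x[n]^2 = (-2)^2 + 3^2 + (-4)^2 + 2^2
= 4 + 9 + 16 + 4 = 33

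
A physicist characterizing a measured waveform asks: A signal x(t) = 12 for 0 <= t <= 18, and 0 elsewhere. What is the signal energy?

Energy = integral of |x(t)|^2 dt over the signal duration
= 12^2 * 18 = 144 * 18 = 2592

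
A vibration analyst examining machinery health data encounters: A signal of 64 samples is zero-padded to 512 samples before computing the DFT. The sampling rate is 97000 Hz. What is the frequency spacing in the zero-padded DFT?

Original DFT: N = 64, resolution = f_s/N = 97000/64 = 12125/8 Hz
Zero-padded DFT: N = 512, resolution = f_s/N = 97000/512 = 12125/64 Hz
Zero-padding interpolates the spectrum (finer frequency grid)
but does NOT improve the true spectral resolution (ability to resolve close frequencies).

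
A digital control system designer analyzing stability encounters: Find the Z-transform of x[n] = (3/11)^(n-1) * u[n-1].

Time-shifting property: if X(z) = Z{x[n]}, then Z{x[n-d]} = z^(-d) * X(z)
X(z) = z/(z - 3/11) for x[n] = (3/11)^n * u[n]
Z{x[n-1]} = z^(-1) * z/(z - 3/11) = 1/(z - 3/11)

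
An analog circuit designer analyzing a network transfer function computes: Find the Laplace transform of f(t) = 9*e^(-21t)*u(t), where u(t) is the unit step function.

Standard Laplace transform pair:
e^(-at)*u(t) <-> 1/(s+a)
With a = 21: L{9*e^(-21t)*u(t)} = 9/(s+21), ROC: Re(s) > -21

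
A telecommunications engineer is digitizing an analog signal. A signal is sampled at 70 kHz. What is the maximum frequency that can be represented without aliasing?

The maximum frequency that can be represented without aliasing
is the Nyquist frequency: f_max = f_s / 2 = 70 kHz / 2 = 35 kHz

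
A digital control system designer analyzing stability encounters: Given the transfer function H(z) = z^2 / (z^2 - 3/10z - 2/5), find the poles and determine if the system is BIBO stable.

Poles are roots of the denominator: z^2 - 3/10z - 2/5 = 0.
Quadratic formula: z = [-(-3/10) +/- sqrt((-3/10)^2 - 4*(-2/5))] / 2
Discriminant = 9/100 + 8/5 = 169/100; sqrt = 13/10.
z = (3/10 +/- 13/10) / 2 => z = 4/5 or z = -1/2.
|p1| = 4/5, |p2| = 1/2.
For BIBO stability, all poles must lie inside the unit circle (|p| < 1).
System is STABLE since both |p| < 1.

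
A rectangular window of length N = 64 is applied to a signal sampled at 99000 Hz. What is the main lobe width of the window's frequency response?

For a rectangular window of length N,
the main lobe width in frequency is 2*f_s/N.
= 2*99000/64 = 12375/4 Hz
This determines the minimum frequency separation for resolving two sinusoids.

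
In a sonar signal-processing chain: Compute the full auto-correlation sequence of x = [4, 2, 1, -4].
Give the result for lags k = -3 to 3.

r_xx[k] = sum_m x[m]*x[m+k], indexed from 0, for k = -3 to 3:
  r_xx[-3] = x[3]*x[0] = -16
  r_xx[-2] = x[2]*x[0] + x[3]*x[1] = -4
  r_xx[-1] = x[1]*x[0] + x[2]*x[1] + x[3]*x[2] = 6
  r_xx[0] = x[0]*x[0] + x[1]*x[1] + x[2]*x[2] + x[3]*x[3] = 37
  r_xx[1] = x[0]*x[1] + x[1]*x[2] + x[2]*x[3] = 6
  r_xx[2] = x[0]*x[2] + x[1]*x[3] = -4
  r_xx[3] = x[0]*x[3] = -16
r_xx = [-16, -4, 6, 37, 6, -4, -16]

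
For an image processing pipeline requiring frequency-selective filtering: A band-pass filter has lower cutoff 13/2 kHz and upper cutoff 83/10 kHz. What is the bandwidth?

Bandwidth = f_high - f_low
= 83/10 kHz - 13/2 kHz = 9/5 kHz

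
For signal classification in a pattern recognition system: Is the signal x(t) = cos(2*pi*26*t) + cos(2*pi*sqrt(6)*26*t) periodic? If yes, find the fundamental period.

f1 = 26 Hz, f2 = 26*sqrt(6) Hz
Ratio f2/f1 = sqrt(6), which is irrational.
Since the frequency ratio is irrational, no common period exists.
The signal is not periodic.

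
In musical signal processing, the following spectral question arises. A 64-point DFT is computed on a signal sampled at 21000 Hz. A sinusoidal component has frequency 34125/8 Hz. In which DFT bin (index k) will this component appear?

DFT frequency resolution = f_s/N = 21000/64 = 2625/8 Hz
Bin index k = f_signal / resolution = 34125/8 / 2625/8 = 13
The signal frequency 34125/8 Hz falls in DFT bin k = 13.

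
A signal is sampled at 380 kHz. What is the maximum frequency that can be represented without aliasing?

The maximum frequency that can be represented without aliasing
is the Nyquist frequency: f_max = f_s / 2 = 380 kHz / 2 = 190 kHz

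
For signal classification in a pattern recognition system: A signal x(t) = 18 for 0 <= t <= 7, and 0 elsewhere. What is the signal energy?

Energy = integral of |x(t)|^2 dt over the signal duration
= 18^2 * 7 = 324 * 7 = 2268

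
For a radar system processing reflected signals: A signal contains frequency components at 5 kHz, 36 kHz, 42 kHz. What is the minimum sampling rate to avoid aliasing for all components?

The highest frequency component is f_max = 42 kHz.
Nyquist rate = 2 * f_max = 2 * 42 kHz = 84 kHz.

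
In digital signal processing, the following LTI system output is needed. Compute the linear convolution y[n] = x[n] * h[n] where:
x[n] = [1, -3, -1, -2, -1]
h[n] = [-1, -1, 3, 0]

y[n] = sum_k x[k]*h[n-k]. Output length = len(x) + len(h) - 1 = 5 + 4 - 1 = 8.
y[0] = 1*-1 = -1
y[1] = -3*-1 + 1*-1 = 2
y[2] = -1*-1 + -3*-1 + 1*3 = 7
y[3] = -2*-1 + -1*-1 + -3*3 + 1*0 = -6
y[4] = -1*-1 + -2*-1 + -1*3 + -3*0 = 0
y[5] = -1*-1 + -2*3 + -1*0 = -5
y[6] = -1*3 + -2*0 = -3
y[7] = -1*0 = 0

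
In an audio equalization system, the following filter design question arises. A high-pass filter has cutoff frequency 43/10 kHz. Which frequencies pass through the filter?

A high-pass filter passes all frequencies above the cutoff frequency 43/10 kHz and attenuates lower frequencies.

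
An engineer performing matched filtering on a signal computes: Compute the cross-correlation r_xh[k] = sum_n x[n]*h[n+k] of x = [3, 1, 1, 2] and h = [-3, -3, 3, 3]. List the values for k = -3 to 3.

Both sequences indexed from 0 and zero outside their support.
Lags with overlap: k = -3 to 3.
  r_xh[-3] = x[3]*h[0] = -6
  r_xh[-2] = x[2]*h[0] + x[3]*h[1] = -9
  r_xh[-1] = x[1]*h[0] + x[2]*h[1] + x[3]*h[2] = 0
  r_xh[0] = x[0]*h[0] + x[1]*h[1] + x[2]*h[2] + x[3]*h[3] = -3
  r_xh[1] = x[0]*h[1] + x[1]*h[2] + x[2]*h[3] = -3
  r_xh[2] = x[0]*h[2] + x[1]*h[3] = 12
  r_xh[3] = x[0]*h[3] = 9
r_xh = [-6, -9, 0, -3, -3, 12, 9] (for k = -3, ..., 3)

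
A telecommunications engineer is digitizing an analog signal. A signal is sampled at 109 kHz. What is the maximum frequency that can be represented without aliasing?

The maximum frequency that can be represented without aliasing
is the Nyquist frequency: f_max = f_s / 2 = 109 kHz / 2 = 109/2 kHz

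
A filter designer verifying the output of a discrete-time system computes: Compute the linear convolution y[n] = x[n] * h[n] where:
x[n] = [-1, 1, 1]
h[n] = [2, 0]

y[n] = sum_k x[k]*h[n-k]. Output length = len(x) + len(h) - 1 = 3 + 2 - 1 = 4.
y[0] = -1*2 = -2
y[1] = 1*2 + -1*0 = 2
y[2] = 1*2 + 1*0 = 2
y[3] = 1*0 = 0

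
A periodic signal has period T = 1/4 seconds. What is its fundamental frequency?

The fundamental frequency is the reciprocal of the period.
f = 1/T = 1/(1/4) = 4 Hz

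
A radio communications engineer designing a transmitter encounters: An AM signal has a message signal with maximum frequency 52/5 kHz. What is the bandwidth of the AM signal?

In AM (double-sideband), the bandwidth is twice the message frequency.
BW = 2 * f_m = 2 * 52/5 kHz = 104/5 kHz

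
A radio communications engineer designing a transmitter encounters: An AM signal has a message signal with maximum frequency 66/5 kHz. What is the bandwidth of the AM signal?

In AM (double-sideband), the bandwidth is twice the message frequency.
BW = 2 * f_m = 2 * 66/5 kHz = 132/5 kHz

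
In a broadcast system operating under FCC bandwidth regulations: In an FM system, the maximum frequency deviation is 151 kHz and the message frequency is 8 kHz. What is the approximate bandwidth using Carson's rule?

Carson's rule: BW = 2*(delta_f + f_m)
= 2*(151 + 8) kHz = 318 kHz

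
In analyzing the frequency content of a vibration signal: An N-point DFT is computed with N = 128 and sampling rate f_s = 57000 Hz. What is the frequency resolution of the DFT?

DFT frequency resolution = f_s / N
= 57000 / 128 = 7125/16 Hz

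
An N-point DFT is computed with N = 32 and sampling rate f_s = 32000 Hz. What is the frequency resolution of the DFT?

DFT frequency resolution = f_s / N
= 32000 / 32 = 1000 Hz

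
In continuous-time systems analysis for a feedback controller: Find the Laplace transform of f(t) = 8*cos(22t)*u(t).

Standard pair: cos(wt)*u(t) <-> s/(s^2+w^2)
With w = 22: L{8*cos(22t)*u(t)} = 8s/(s^2+484)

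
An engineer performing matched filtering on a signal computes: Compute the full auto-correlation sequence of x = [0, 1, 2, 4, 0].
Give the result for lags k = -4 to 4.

r_xx[k] = sum_m x[m]*x[m+k], indexed from 0, for k = -4 to 4:
  r_xx[-4] = x[4]*x[0] = 0
  r_xx[-3] = x[3]*x[0] + x[4]*x[1] = 0
  r_xx[-2] = x[2]*x[0] + x[3]*x[1] + x[4]*x[2] = 4
  r_xx[-1] = x[1]*x[0] + x[2]*x[1] + x[3]*x[2] + x[4]*x[3] = 10
  r_xx[0] = x[0]*x[0] + x[1]*x[1] + x[2]*x[2] + x[3]*x[3] + x[4]*x[4] = 21
  r_xx[1] = x[0]*x[1] + x[1]*x[2] + x[2]*x[3] + x[3]*x[4] = 10
  r_xx[2] = x[0]*x[2] + x[1]*x[3] + x[2]*x[4] = 4
  r_xx[3] = x[0]*x[3] + x[1]*x[4] = 0
  r_xx[4] = x[0]*x[4] = 0
r_xx = [0, 0, 4, 10, 21, 10, 4, 0, 0]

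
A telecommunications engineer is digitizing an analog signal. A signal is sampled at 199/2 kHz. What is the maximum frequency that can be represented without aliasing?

The maximum frequency that can be represented without aliasing
is the Nyquist frequency: f_max = f_s / 2 = 199/2 kHz / 2 = 199/4 kHz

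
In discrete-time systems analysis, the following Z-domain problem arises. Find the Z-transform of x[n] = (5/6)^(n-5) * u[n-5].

Time-shifting property: if X(z) = Z{x[n]}, then Z{x[n-d]} = z^(-d) * X(z)
X(z) = z/(z - 5/6) for x[n] = (5/6)^n * u[n]
Z{x[n-5]} = z^(-5) * z/(z - 5/6) = z^(-4)/(z - 5/6)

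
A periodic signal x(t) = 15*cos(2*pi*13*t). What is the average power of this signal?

Average power of A*cos(wt) is A^2/2.
P = 15^2 / 2 = 225/2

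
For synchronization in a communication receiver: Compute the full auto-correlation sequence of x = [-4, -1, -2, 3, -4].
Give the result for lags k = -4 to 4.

r_xx[k] = sum_m x[m]*x[m+k], indexed from 0, for k = -4 to 4:
  r_xx[-4] = x[4]*x[0] = 16
  r_xx[-3] = x[3]*x[0] + x[4]*x[1] = -8
  r_xx[-2] = x[2]*x[0] + x[3]*x[1] + x[4]*x[2] = 13
  r_xx[-1] = x[1]*x[0] + x[2]*x[1] + x[3]*x[2] + x[4]*x[3] = -12
  r_xx[0] = x[0]*x[0] + x[1]*x[1] + x[2]*x[2] + x[3]*x[3] + x[4]*x[4] = 46
  r_xx[1] = x[0]*x[1] + x[1]*x[2] + x[2]*x[3] + x[3]*x[4] = -12
  r_xx[2] = x[0]*x[2] + x[1]*x[3] + x[2]*x[4] = 13
  r_xx[3] = x[0]*x[3] + x[1]*x[4] = -8
  r_xx[4] = x[0]*x[4] = 16
r_xx = [16, -8, 13, -12, 46, -12, 13, -8, 16]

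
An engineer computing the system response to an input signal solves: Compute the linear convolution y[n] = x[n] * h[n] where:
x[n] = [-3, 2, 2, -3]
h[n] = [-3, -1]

y[n] = sum_k x[k]*h[n-k]. Output length = len(x) + len(h) - 1 = 4 + 2 - 1 = 5.
y[0] = -3*-3 = 9
y[1] = 2*-3 + -3*-1 = -3
y[2] = 2*-3 + 2*-1 = -8
y[3] = -3*-3 + 2*-1 = 7
y[4] = -3*-1 = 3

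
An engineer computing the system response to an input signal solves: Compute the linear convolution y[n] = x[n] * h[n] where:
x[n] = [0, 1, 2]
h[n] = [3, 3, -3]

y[n] = sum_k x[k]*h[n-k]. Output length = len(x) + len(h) - 1 = 3 + 3 - 1 = 5.
y[0] = 0*3 = 0
y[1] = 1*3 + 0*3 = 3
y[2] = 2*3 + 1*3 + 0*-3 = 9
y[3] = 2*3 + 1*-3 = 3
y[4] = 2*-3 = -6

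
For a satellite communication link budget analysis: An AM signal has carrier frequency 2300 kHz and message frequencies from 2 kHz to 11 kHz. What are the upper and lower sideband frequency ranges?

Upper sideband (USB) = fc + [fm_low, fm_high] = 2300 + [2, 11] = [2302, 2311] kHz
Lower sideband (LSB) = fc - [fm_high, fm_low] = 2300 - [11, 2] = [2289, 2298] kHz
Total occupied spectrum: 2289 kHz to 2311 kHz (plus carrier at 2300 kHz)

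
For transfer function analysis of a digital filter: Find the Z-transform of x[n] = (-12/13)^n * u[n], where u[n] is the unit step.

The Z-transform of a^n * u[n] is z/(z-a) for |z| > |a|.
Here a = -12/13, so X(z) = z/(z - (-12/13)) = 13z/(13z + 12)
ROC: |z| > 12/13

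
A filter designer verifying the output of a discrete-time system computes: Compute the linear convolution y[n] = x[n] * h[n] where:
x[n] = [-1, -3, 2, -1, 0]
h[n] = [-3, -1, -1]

y[n] = sum_k x[k]*h[n-k]. Output length = len(x) + len(h) - 1 = 5 + 3 - 1 = 7.
y[0] = -1*-3 = 3
y[1] = -3*-3 + -1*-1 = 10
y[2] = 2*-3 + -3*-1 + -1*-1 = -2
y[3] = -1*-3 + 2*-1 + -3*-1 = 4
y[4] = 0*-3 + -1*-1 + 2*-1 = -1
y[5] = 0*-1 + -1*-1 = 1
y[6] = 0*-1 = 0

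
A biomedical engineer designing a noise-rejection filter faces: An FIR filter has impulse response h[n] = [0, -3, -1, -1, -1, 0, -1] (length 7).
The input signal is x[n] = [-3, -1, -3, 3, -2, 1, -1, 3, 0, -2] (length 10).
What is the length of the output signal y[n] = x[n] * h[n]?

For linear convolution, the output length is:
len(y) = len(x) + len(h) - 1 = 10 + 7 - 1 = 16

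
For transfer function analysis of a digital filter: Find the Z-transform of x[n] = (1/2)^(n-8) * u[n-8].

Time-shifting property: if X(z) = Z{x[n]}, then Z{x[n-d]} = z^(-d) * X(z)
X(z) = z/(z - 1/2) for x[n] = (1/2)^n * u[n]
Z{x[n-8]} = z^(-8) * z/(z - 1/2) = z^(-7)/(z - 1/2)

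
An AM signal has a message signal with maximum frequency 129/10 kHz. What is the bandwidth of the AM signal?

In AM (double-sideband), the bandwidth is twice the message frequency.
BW = 2 * f_m = 2 * 129/10 kHz = 129/5 kHz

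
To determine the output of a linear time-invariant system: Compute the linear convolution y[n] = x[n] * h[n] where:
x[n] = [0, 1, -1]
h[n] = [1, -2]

y[n] = sum_k x[k]*h[n-k]. Output length = len(x) + len(h) - 1 = 3 + 2 - 1 = 4.
y[0] = 0*1 = 0
y[1] = 1*1 + 0*-2 = 1
y[2] = -1*1 + 1*-2 = -3
y[3] = -1*-2 = 2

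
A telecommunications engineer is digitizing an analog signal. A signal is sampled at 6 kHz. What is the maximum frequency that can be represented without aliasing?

The maximum frequency that can be represented without aliasing
is the Nyquist frequency: f_max = f_s / 2 = 6 kHz / 2 = 3 kHz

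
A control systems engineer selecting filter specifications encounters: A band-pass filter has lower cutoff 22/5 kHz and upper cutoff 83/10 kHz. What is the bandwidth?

Bandwidth = f_high - f_low
= 83/10 kHz - 22/5 kHz = 39/10 kHz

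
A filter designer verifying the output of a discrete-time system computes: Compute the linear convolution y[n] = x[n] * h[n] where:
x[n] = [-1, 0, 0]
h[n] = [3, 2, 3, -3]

y[n] = sum_k x[k]*h[n-k]. Output length = len(x) + len(h) - 1 = 3 + 4 - 1 = 6.
y[0] = -1*3 = -3
y[1] = 0*3 + -1*2 = -2
y[2] = 0*3 + 0*2 + -1*3 = -3
y[3] = 0*2 + 0*3 + -1*-3 = 3
y[4] = 0*3 + 0*-3 = 0
y[5] = 0*-3 = 0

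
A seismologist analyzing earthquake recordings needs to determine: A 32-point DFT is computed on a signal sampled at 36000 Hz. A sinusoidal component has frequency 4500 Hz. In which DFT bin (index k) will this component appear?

DFT frequency resolution = f_s/N = 36000/32 = 1125 Hz
Bin index k = f_signal / resolution = 4500 / 1125 = 4
The signal frequency 4500 Hz falls in DFT bin k = 4.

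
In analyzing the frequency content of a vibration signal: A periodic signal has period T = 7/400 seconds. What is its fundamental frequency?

The fundamental frequency is the reciprocal of the period.
f = 1/T = 1/(7/400) = 400/7 Hz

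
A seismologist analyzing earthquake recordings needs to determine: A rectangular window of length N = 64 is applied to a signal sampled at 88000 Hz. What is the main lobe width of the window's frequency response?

For a rectangular window of length N,
the main lobe width in frequency is 2*f_s/N.
= 2*88000/64 = 2750 Hz
This determines the minimum frequency separation for resolving two sinusoids.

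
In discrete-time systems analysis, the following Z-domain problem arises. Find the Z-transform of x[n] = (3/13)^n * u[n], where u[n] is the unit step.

The Z-transform of a^n * u[n] is z/(z-a) for |z| > |a|.
Here a = 3/13, so X(z) = z/(z - (3/13)) = 13z/(13z - 3)
ROC: |z| > 3/13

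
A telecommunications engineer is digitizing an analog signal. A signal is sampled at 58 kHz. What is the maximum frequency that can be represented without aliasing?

The maximum frequency that can be represented without aliasing
is the Nyquist frequency: f_max = f_s / 2 = 58 kHz / 2 = 29 kHz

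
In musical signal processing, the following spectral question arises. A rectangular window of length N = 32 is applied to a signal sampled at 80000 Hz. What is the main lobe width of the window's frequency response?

For a rectangular window of length N,
the main lobe width in frequency is 2*f_s/N.
= 2*80000/32 = 5000 Hz
This determines the minimum frequency separation for resolving two sinusoids.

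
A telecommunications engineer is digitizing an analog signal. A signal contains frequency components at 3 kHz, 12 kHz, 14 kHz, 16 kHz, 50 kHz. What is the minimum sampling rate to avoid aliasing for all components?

The highest frequency component is f_max = 50 kHz.
Nyquist rate = 2 * f_max = 2 * 50 kHz = 100 kHz.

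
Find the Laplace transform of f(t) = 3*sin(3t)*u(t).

Standard pair: sin(wt)*u(t) <-> w/(s^2+w^2)
With w = 3: L{3*sin(3t)*u(t)} = 9/(s^2+9)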